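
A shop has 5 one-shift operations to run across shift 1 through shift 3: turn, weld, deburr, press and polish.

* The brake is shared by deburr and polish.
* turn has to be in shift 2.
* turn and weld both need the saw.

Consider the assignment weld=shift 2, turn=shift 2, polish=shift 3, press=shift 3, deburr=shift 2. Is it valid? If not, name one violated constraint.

No — it violates: turn and weld both need the saw

The brake is shared by deburr and polish — holds.
turn has to be in shift 2 — holds.
turn and weld both need the saw — violated.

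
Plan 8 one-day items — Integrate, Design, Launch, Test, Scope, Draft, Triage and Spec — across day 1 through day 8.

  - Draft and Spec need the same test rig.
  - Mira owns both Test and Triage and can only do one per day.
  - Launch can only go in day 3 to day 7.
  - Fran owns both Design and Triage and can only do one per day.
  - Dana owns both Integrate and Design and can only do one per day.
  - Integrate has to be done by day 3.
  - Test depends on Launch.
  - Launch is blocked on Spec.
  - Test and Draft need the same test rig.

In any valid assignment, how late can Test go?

day 8

Precedence pushes Test to at least day 4.
Test at day 8 is achievable: Draft=day 2, Launch=day 3, Test=day 8, Spec=day 1, Triage=day 1, Design=day 2, Integrate=day 1, Scope=day 1.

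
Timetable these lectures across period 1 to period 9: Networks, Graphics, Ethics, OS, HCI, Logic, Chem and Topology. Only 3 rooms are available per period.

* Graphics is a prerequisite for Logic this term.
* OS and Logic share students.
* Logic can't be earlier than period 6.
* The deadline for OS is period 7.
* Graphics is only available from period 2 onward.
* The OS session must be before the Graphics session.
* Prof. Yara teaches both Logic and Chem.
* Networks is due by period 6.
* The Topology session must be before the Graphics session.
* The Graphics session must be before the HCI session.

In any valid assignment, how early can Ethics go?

Ethics at period 1 is achievable: Topology -> period 2; OS -> period 1; Chem -> period 2; Ethics -> period 1; Networks -> period 1; HCI -> period 4; Logic -> period 6; Graphics -> period 3.

period 1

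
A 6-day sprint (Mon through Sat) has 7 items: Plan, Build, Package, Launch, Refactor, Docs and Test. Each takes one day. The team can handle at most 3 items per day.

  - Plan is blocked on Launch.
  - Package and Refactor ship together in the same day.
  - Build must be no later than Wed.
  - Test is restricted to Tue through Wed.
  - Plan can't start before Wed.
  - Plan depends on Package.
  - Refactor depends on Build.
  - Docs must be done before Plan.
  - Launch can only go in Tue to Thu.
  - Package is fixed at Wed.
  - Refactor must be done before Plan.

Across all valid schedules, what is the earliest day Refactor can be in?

Refactor must be in the same day as Package, which can't be before Wed, so Refactor is at least Wed; Refactor must be in the same day as Package, which can't be after Wed, so Refactor is at most Wed.
Refactor at Wed is achievable: Test -> Tue; Launch -> Tue; Build -> Mon; Plan -> Thu; Docs -> Mon; Refactor -> Wed; Package -> Wed.

Wed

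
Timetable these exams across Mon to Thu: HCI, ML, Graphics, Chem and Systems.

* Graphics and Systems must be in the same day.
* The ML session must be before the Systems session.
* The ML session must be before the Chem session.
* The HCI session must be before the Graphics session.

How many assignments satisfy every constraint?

Splitting on HCI: it can be Mon (14), Tue (11), Wed (6). Listing each branch's schedules as (ML, Graphics, Chem, Systems):
HCI=Mon: (Mon,Tue,Tue,Tue) (Mon,Tue,Wed,Tue) (Mon,Tue,Thu,Tue) (Mon,Wed,Tue,Wed) (Mon,Wed,Wed,Wed) (Mon,Wed,Thu,Wed) (Mon,Thu,Tue,Thu) (Mon,Thu,Wed,Thu) (Mon,Thu,Thu,Thu) (Tue,Wed,Wed,Wed) (Tue,Wed,Thu,Wed) (Tue,Thu,Wed,Thu) (Tue,Thu,Thu,Thu) (Wed,Thu,Thu,Thu) — 14.
HCI=Tue: (Mon,Wed,Tue,Wed) (Mon,Wed,Wed,Wed) (Mon,Wed,Thu,Wed) (Mon,Thu,Tue,Thu) (Mon,Thu,Wed,Thu) (Mon,Thu,Thu,Thu) (Tue,Wed,Wed,Wed) (Tue,Wed,Thu,Wed) (Tue,Thu,Wed,Thu) (Tue,Thu,Thu,Thu) (Wed,Thu,Thu,Thu) — 11.
HCI=Wed: (Mon,Thu,Tue,Thu) (Mon,Thu,Wed,Thu) (Mon,Thu,Thu,Thu) (Tue,Thu,Wed,Thu) (Tue,Thu,Thu,Thu) (Wed,Thu,Thu,Thu) — 6.
Summing: 14 + 11 + 6 = 31.

31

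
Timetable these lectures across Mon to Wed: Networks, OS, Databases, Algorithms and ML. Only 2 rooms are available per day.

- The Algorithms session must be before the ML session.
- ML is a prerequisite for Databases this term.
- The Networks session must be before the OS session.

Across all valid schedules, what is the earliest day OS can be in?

Tue

Precedence pushes OS to at least Tue.
OS at Tue is achievable: Networks in Mon, Databases in Wed, OS in Tue, ML in Tue, Algorithms in Mon.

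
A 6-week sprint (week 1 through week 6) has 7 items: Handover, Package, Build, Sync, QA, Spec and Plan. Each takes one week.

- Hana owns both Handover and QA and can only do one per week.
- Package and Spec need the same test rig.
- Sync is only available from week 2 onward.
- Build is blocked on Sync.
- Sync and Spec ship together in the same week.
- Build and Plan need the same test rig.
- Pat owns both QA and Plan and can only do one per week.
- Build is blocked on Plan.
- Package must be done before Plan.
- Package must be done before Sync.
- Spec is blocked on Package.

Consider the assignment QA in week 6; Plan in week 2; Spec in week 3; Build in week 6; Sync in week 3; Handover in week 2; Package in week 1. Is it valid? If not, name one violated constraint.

Package must be done before Plan — holds.
Package must be done before Sync — holds.
Spec is blocked on Package — holds.
Pat owns both QA and Plan and can only do one per week — holds.
Build and Plan need the same test rig — holds.
Build is blocked on Sync — holds.
Package and Spec need the same test rig — holds.
Sync and Spec ship together in the same week — holds.
Build is blocked on Plan — holds.
Hana owns both Handover and QA and can only do one per week — holds.
Sync is only available from week 2 onward — holds.

Yes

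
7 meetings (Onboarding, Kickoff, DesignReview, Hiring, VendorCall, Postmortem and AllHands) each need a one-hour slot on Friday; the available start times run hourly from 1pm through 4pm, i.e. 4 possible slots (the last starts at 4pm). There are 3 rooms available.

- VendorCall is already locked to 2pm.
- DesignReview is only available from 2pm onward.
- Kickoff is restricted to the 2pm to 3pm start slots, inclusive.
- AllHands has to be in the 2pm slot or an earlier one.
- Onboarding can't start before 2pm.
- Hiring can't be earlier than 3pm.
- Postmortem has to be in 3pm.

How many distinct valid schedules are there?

Splitting on Onboarding: it can be 2pm (12), 3pm (12), 4pm (20). Listing each branch's schedules as (Kickoff, DesignReview, Hiring, VendorCall, Postmortem, AllHands):
Onboarding=2pm: (2pm,3pm,3pm,2pm,3pm,1pm) (2pm,3pm,4pm,2pm,3pm,1pm) (2pm,4pm,3pm,2pm,3pm,1pm) (2pm,4pm,4pm,2pm,3pm,1pm) (3pm,2pm,3pm,2pm,3pm,1pm) (3pm,2pm,4pm,2pm,3pm,1pm) (3pm,3pm,4pm,2pm,3pm,1pm) (3pm,3pm,4pm,2pm,3pm,2pm) (3pm,4pm,3pm,2pm,3pm,1pm) (3pm,4pm,3pm,2pm,3pm,2pm) (3pm,4pm,4pm,2pm,3pm,1pm) (3pm,4pm,4pm,2pm,3pm,2pm) — 12.
Onboarding=3pm: (2pm,2pm,3pm,2pm,3pm,1pm) (2pm,2pm,4pm,2pm,3pm,1pm) (2pm,3pm,4pm,2pm,3pm,1pm) (2pm,3pm,4pm,2pm,3pm,2pm) (2pm,4pm,3pm,2pm,3pm,1pm) (2pm,4pm,3pm,2pm,3pm,2pm) (2pm,4pm,4pm,2pm,3pm,1pm) (2pm,4pm,4pm,2pm,3pm,2pm) (3pm,2pm,4pm,2pm,3pm,1pm) (3pm,2pm,4pm,2pm,3pm,2pm) (3pm,4pm,4pm,2pm,3pm,1pm) (3pm,4pm,4pm,2pm,3pm,2pm) — 12.
Onboarding=4pm: (2pm,2pm,3pm,2pm,3pm,1pm) (2pm,2pm,4pm,2pm,3pm,1pm) (2pm,3pm,3pm,2pm,3pm,1pm) (2pm,3pm,3pm,2pm,3pm,2pm) (2pm,3pm,4pm,2pm,3pm,1pm) (2pm,3pm,4pm,2pm,3pm,2pm) (2pm,4pm,3pm,2pm,3pm,1pm) (2pm,4pm,3pm,2pm,3pm,2pm) (2pm,4pm,4pm,2pm,3pm,1pm) (2pm,4pm,4pm,2pm,3pm,2pm) (3pm,2pm,3pm,2pm,3pm,1pm) (3pm,2pm,3pm,2pm,3pm,2pm) (3pm,2pm,4pm,2pm,3pm,1pm) (3pm,2pm,4pm,2pm,3pm,2pm) (3pm,3pm,4pm,2pm,3pm,1pm) (3pm,3pm,4pm,2pm,3pm,2pm) (3pm,4pm,3pm,2pm,3pm,1pm) (3pm,4pm,3pm,2pm,3pm,2pm) (3pm,4pm,4pm,2pm,3pm,1pm) (3pm,4pm,4pm,2pm,3pm,2pm) — 20.
Summing: 12 + 12 + 20 = 44.

44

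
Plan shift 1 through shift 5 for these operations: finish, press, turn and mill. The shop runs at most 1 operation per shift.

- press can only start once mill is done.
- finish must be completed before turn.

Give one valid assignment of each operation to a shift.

mill in shift 2; press in shift 3; turn in shift 4; finish in shift 1

Checking: finish(shift 1) before turn(shift 4); mill(shift 2) before press(shift 3); max 1 per shift (cap 1).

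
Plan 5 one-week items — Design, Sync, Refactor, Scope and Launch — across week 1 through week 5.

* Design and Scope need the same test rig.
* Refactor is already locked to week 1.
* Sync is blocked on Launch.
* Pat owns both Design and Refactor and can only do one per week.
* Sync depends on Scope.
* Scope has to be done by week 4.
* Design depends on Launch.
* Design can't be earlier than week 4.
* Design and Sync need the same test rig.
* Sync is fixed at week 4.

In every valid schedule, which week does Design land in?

week 5

Design's window is week 4–week 5.
Sync is fixed at week 4, and Design can't share a week with Sync.
So Design must be week 5.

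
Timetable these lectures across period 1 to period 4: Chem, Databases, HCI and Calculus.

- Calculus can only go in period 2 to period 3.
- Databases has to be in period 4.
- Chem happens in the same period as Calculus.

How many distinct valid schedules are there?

Splitting on Chem: it can be period 2 (4), period 3 (4). Listing each branch's schedules as (Databases, HCI, Calculus) by period number:
Chem=period 2: (4,1,2) (4,2,2) (4,3,2) (4,4,2) — 4.
Chem=period 3: (4,1,3) (4,2,3) (4,3,3) (4,4,3) — 4.
Summing: 4 + 4 = 8.

8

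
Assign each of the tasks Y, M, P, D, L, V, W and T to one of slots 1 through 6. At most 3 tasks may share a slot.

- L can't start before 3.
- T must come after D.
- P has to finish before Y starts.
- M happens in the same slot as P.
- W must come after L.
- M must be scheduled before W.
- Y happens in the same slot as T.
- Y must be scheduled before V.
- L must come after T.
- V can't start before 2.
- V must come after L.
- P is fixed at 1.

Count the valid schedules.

27

Splitting on Y: it can be 2 (14), 3 (10), 4 (3). Listing each branch's schedules as (M, P, D, L, V, W, T):
Y=2: (1,1,1,3,4,4,2) (1,1,1,3,4,5,2) (1,1,1,3,4,6,2) (1,1,1,3,5,4,2) (1,1,1,3,5,5,2) (1,1,1,3,5,6,2) (1,1,1,3,6,4,2) (1,1,1,3,6,5,2) (1,1,1,3,6,6,2) (1,1,1,4,5,5,2) (1,1,1,4,5,6,2) (1,1,1,4,6,5,2) (1,1,1,4,6,6,2) (1,1,1,5,6,6,2) — 14.
Y=3: (1,1,1,4,5,5,3) (1,1,1,4,5,6,3) (1,1,1,4,6,5,3) (1,1,1,4,6,6,3) (1,1,1,5,6,6,3) (1,1,2,4,5,5,3) (1,1,2,4,5,6,3) (1,1,2,4,6,5,3) (1,1,2,4,6,6,3) (1,1,2,5,6,6,3) — 10.
Y=4: (1,1,1,5,6,6,4) (1,1,2,5,6,6,4) (1,1,3,5,6,6,4) — 3.
Summing: 14 + 10 + 3 = 27.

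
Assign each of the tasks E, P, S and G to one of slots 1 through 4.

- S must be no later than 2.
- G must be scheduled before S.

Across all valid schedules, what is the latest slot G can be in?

1

Downstream work caps G at 1.
G at 1 is achievable: E -> 1; S -> 2; G -> 1; P -> 1.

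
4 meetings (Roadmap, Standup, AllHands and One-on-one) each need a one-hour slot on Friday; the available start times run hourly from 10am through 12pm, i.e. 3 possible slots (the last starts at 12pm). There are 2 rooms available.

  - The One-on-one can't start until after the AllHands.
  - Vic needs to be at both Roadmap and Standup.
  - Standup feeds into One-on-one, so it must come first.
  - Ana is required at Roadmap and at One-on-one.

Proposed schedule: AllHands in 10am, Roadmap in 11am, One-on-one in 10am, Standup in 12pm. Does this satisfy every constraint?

No — it violates: Standup feeds into One-on-one, so it must come first

The One-on-one can't start until after the AllHands — violated.
Standup feeds into One-on-one, so it must come first — violated.
There are 2 rooms available — holds.
Vic needs to be at both Roadmap and Standup — holds.
Ana is required at Roadmap and at One-on-one — holds.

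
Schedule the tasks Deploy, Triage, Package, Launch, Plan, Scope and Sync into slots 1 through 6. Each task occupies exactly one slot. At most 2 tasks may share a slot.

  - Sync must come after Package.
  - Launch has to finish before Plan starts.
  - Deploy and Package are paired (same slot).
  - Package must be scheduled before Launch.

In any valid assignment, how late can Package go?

4

Downstream work caps Package at 4.
Package at 4 is achievable: Scope=1; Deploy=4; Launch=5; Sync=5; Triage=1; Plan=6; Package=4.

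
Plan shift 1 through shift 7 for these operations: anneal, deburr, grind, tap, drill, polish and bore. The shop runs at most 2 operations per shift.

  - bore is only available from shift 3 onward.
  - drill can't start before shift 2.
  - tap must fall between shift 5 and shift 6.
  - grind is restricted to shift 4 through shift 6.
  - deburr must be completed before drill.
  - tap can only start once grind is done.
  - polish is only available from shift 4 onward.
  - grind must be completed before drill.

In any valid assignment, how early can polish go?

shift 4

Polish is available from shift 4.
polish at shift 4 is achievable: drill in shift 5, deburr in shift 1, anneal in shift 1, grind in shift 4, tap in shift 5, polish in shift 4, bore in shift 3.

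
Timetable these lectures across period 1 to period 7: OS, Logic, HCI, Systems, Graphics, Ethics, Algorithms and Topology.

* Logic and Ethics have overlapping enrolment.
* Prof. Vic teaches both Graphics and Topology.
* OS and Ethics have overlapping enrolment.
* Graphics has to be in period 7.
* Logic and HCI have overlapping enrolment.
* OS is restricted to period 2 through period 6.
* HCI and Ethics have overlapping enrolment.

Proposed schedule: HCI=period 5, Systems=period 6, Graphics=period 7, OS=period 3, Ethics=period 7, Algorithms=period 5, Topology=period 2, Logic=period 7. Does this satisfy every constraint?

Graphics has to be in period 7 — holds.
OS and Ethics have overlapping enrolment — holds.
HCI and Ethics have overlapping enrolment — holds.
Prof. Vic teaches both Graphics and Topology — holds.
OS is restricted to period 2 through period 6 — holds.
Logic and HCI have overlapping enrolment — holds.
Logic and Ethics have overlapping enrolment — violated.

No — it violates: Logic and Ethics have overlapping enrolment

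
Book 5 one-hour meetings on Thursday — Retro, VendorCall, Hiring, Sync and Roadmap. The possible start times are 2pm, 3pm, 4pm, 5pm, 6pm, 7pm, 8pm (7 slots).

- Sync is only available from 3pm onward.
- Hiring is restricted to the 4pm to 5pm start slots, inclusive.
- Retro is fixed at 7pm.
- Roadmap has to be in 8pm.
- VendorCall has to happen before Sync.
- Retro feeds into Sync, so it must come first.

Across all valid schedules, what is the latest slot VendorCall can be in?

7pm

Downstream work caps VendorCall at 7pm.
VendorCall at 7pm is achievable: Roadmap=8pm; Sync=8pm; VendorCall=7pm; Hiring=4pm; Retro=7pm.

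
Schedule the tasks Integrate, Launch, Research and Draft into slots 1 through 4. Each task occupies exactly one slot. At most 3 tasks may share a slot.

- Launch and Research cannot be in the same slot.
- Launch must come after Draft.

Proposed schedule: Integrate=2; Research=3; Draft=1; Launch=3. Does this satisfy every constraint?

No — it violates: Launch and Research cannot be in the same slot

At most 3 tasks may share a slot — holds.
Launch must come after Draft — holds.
Launch and Research cannot be in the same slot — violated.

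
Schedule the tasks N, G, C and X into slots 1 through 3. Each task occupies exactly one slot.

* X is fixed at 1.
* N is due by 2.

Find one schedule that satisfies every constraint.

N=1, C=1, X=1, G=1

Checking: N=1 in [1,2]; X=1 in [1,1].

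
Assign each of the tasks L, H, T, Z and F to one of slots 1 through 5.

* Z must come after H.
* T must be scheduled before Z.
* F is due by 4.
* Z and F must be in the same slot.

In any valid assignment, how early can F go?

2

F must be in the same slot as Z, which can't be before 2, so F is at least 2; F's own window allows nothing later than 4.
F at 2 is achievable: L in 1; H in 1; F in 2; Z in 2; T in 1.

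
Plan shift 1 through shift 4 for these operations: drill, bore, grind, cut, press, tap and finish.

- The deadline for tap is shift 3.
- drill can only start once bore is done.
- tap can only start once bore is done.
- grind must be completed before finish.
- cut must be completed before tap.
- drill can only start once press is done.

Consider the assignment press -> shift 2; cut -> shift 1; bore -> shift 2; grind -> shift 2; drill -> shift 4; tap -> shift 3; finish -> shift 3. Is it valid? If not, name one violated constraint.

drill can only start once bore is done — holds.
cut must be completed before tap — holds.
grind must be completed before finish — holds.
tap can only start once bore is done — holds.
The deadline for tap is shift 3 — holds.
drill can only start once press is done — holds.

Valid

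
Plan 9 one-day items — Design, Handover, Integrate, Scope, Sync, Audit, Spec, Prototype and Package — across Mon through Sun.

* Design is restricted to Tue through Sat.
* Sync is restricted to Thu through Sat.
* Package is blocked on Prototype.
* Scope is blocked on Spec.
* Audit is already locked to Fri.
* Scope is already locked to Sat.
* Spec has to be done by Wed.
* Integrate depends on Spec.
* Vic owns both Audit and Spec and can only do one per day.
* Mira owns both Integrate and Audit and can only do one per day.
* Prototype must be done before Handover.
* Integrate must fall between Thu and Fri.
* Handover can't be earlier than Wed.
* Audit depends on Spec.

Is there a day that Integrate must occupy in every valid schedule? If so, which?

Integrate's window is Thu–Fri.
Audit is fixed at Fri, and Integrate can't share a day with Audit.
So Integrate must be Thu.

Thu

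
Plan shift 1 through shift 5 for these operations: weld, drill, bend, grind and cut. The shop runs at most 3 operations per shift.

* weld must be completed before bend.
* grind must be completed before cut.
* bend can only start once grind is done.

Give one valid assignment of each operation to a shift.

grind=shift 1; weld=shift 1; drill=shift 1; cut=shift 2; bend=shift 2

Checking: weld(shift 1) before bend(shift 2); grind(shift 1) before cut(shift 2); grind(shift 1) before bend(shift 2); max 3 per shift (cap 3).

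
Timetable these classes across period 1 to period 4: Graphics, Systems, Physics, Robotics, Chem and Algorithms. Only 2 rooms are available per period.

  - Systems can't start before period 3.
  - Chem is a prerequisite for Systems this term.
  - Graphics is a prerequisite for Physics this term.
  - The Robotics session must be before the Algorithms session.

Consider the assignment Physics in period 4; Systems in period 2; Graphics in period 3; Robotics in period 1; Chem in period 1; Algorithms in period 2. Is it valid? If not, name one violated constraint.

Systems can't start before period 3 — violated.
The Robotics session must be before the Algorithms session — holds.
Graphics is a prerequisite for Physics this term — holds.
Chem is a prerequisite for Systems this term — holds.
Only 2 rooms are available per period — holds.

Invalid. Systems can't start before period 3.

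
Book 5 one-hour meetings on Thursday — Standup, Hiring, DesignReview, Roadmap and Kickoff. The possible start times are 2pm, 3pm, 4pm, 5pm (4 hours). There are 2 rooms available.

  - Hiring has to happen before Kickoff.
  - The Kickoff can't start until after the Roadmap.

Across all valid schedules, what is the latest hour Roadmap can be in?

Downstream work caps Roadmap at 4pm.
Roadmap at 4pm is achievable: Kickoff -> 5pm; Standup -> 2pm; Hiring -> 2pm; DesignReview -> 3pm; Roadmap -> 4pm.

4pm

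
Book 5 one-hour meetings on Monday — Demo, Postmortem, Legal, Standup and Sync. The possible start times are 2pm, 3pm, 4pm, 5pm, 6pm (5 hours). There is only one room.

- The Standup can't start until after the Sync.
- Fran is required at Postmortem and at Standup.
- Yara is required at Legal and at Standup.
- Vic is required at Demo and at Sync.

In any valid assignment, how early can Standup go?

Precedence pushes Standup to at least 3pm.
Standup at 3pm is achievable: Legal -> 6pm; Sync -> 2pm; Standup -> 3pm; Postmortem -> 5pm; Demo -> 4pm.

3pm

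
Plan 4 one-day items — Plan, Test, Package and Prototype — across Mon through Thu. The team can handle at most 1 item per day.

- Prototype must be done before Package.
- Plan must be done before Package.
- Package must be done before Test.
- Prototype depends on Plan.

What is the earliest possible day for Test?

Precedence pushes Test to at least Thu.
Test at Thu is achievable: Prototype -> Tue, Plan -> Mon, Test -> Thu, Package -> Wed.

Thu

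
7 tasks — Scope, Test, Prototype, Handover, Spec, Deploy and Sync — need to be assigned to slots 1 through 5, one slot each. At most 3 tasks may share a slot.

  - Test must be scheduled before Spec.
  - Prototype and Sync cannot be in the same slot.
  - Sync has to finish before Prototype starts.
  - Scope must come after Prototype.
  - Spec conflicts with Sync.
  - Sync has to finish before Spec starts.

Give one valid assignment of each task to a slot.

Test=1, Scope=3, Handover=1, Deploy=2, Sync=1, Prototype=2, Spec=2

Checking: Test(1) before Spec(2); Prototype(2) before Scope(3); Sync(1) before Spec(2); Sync(1) before Prototype(2); Spec(2) != Sync(1); Prototype(2) != Sync(1); max 3 per slot (cap 3).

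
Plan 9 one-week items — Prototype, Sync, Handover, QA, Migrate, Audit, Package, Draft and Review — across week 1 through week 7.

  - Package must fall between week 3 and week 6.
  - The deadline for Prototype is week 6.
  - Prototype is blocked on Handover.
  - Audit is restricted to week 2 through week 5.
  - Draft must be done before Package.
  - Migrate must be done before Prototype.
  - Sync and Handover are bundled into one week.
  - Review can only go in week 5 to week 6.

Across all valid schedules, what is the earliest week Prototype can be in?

week 2

Precedence pushes Prototype to at least week 2; Prototype's own window allows nothing later than week 6.
Prototype at week 2 is achievable: Sync in week 1, Review in week 5, Migrate in week 1, Draft in week 1, Package in week 3, Prototype in week 2, Audit in week 2, QA in week 1, Handover in week 1.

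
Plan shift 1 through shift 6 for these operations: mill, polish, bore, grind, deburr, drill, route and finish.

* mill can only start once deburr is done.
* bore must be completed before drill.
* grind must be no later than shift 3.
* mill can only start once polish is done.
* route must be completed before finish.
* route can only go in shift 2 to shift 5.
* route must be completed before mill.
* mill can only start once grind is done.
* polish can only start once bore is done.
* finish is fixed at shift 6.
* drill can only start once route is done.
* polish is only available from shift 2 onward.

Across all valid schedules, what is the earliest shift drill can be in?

shift 3

Precedence pushes drill to at least shift 3.
drill at shift 3 is achievable: mill=shift 3; grind=shift 1; drill=shift 3; polish=shift 2; bore=shift 1; deburr=shift 1; finish=shift 6; route=shift 2.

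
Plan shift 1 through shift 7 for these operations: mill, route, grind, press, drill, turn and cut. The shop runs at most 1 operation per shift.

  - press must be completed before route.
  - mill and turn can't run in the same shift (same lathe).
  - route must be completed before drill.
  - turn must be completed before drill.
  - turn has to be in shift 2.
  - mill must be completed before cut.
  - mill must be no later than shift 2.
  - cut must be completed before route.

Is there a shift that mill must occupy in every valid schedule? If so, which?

mill's window is shift 1–shift 2.
turn is fixed at shift 2, and mill can't share a shift with turn.
So mill must be shift 1.

shift 1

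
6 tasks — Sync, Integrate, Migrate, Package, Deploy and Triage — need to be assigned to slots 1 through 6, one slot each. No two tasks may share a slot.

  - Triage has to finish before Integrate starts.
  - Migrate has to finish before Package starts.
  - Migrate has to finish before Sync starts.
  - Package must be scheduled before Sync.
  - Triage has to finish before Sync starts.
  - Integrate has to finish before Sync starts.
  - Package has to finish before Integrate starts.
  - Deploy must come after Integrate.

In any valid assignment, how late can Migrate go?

Downstream work caps Migrate at 3.
Migrate at 2 is achievable: Package=3, Deploy=6, Integrate=4, Sync=5, Migrate=2, Triage=1.
Nothing later works — the capacity limit rule out every slot after 2.

2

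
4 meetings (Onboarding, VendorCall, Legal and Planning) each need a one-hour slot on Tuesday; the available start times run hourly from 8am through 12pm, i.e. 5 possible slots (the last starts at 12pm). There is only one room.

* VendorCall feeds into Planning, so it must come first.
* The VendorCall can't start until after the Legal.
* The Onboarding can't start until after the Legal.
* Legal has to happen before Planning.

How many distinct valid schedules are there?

15

Splitting on Onboarding: it can be 9am (3), 10am (4), 11am (4), 12pm (4). Listing each branch's schedules as (VendorCall, Legal, Planning):
Onboarding=9am: (10am,8am,11am) (10am,8am,12pm) (11am,8am,12pm) — 3.
Onboarding=10am: (9am,8am,11am) (9am,8am,12pm) (11am,8am,12pm) (11am,9am,12pm) — 4.
Onboarding=11am: (9am,8am,10am) (9am,8am,12pm) (10am,8am,12pm) (10am,9am,12pm) — 4.
Onboarding=12pm: (9am,8am,10am) (9am,8am,11am) (10am,8am,11am) (10am,9am,11am) — 4.
Summing: 3 + 4 + 4 + 4 = 15.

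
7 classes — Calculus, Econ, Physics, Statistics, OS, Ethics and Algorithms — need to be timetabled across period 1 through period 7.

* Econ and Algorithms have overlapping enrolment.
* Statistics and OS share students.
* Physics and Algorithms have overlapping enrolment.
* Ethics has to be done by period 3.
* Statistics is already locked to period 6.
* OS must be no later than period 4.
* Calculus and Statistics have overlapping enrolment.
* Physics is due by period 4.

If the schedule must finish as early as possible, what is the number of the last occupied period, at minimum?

Statistics can't be placed before period 6, so the schedule must run through at least period 6.
6 works (last occupied period: period 6): for example Physics=period 1, OS=period 1, Algorithms=period 2, Statistics=period 6, Econ=period 1, Ethics=period 1, Calculus=period 1.

6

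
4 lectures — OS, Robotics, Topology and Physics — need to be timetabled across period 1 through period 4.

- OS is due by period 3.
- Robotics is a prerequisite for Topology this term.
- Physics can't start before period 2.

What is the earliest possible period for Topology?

Precedence pushes Topology to at least period 2.
Topology at period 2 is achievable: OS -> period 1; Physics -> period 2; Robotics -> period 1; Topology -> period 2.

period 2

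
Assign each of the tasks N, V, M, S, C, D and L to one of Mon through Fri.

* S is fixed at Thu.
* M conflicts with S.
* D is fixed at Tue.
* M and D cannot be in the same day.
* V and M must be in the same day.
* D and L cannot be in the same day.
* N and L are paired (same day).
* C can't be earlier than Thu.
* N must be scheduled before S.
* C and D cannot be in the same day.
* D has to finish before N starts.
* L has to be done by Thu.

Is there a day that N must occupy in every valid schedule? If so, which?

Wed

D is fixed at Tue and must come before N, so N is at least Wed.
S is fixed at Thu and must come after N, so N is at most Wed.
So N must be Wed.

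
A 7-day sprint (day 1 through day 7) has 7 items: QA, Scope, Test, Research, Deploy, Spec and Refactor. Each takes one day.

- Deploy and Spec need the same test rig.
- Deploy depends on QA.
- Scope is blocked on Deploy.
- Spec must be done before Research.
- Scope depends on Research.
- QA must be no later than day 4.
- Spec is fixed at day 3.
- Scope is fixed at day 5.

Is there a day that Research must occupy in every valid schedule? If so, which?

day 4

Spec is fixed at day 3 and must come before Research, so Research is at least day 4.
Scope is fixed at day 5 and must come after Research, so Research is at most day 4.
So Research must be day 4.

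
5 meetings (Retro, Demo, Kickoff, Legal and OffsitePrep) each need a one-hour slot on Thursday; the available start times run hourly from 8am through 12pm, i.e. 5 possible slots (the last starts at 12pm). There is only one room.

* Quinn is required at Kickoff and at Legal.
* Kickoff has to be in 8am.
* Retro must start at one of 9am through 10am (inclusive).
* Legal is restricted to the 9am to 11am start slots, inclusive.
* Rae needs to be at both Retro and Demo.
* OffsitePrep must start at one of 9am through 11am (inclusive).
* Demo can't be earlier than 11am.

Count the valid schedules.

4

Enumerating: Demo in 12pm, Kickoff in 8am, OffsitePrep in 11am, Retro in 9am, Legal in 10am | Demo=12pm; Retro=9am; Kickoff=8am; OffsitePrep=10am; Legal=11am | Kickoff -> 8am, Demo -> 12pm, Legal -> 9am, Retro -> 10am, OffsitePrep -> 11am | Demo=12pm, Kickoff=8am, Retro=10am, Legal=11am, OffsitePrep=9am.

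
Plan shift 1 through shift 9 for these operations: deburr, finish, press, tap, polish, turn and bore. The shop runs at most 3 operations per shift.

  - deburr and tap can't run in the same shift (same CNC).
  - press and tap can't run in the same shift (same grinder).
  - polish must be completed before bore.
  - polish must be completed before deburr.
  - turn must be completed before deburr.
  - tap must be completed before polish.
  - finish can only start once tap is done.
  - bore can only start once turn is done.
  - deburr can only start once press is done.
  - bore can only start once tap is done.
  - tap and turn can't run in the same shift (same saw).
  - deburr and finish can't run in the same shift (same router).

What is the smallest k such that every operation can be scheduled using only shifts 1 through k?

The precedence chain requires at least 3 distinct shifts.
With at most 3 per shift and 7 operations, at least 3 shifts are needed.
Could 3 shifts be enough, i.e. nothing placed later than shift 3? No: bore must come after turn (at shift 1 or later) → {shift 2, shift 3}; turn must come before bore (at shift 3 or earlier) → {shift 1, shift 2}; tap must come before bore (at shift 3 or earlier) → {shift 1, shift 2}; deburr must come after press (at shift 1 or later) → {shift 2, shift 3}; press must come before deburr (at shift 3 or earlier) → {shift 1, shift 2}; polish must come after tap (at shift 1 or later) → {shift 2, shift 3}; bore must come after polish (at shift 2 or later) → {shift 3}; polish must come before bore (at shift 3 or earlier) → {shift 2}; finish must come after tap (at shift 1 or later) → {shift 2, shift 3}; deburr must come after polish (at shift 2 or later) → {shift 3}; finish can't share with deburr (shift 3) → {shift 2}; tap must come before polish (at shift 2 or earlier) → {shift 1}; press can't share with tap (shift 1) → {shift 2}; turn can't share with tap (shift 1) → {shift 2}; that puts finish, press, polish and turn all in shift 2 — more than 3 per shift.
So 3 shifts is not enough.
4 works (last occupied shift: shift 4): for example finish in shift 4, tap in shift 1, polish in shift 2, turn in shift 2, press in shift 2, bore in shift 3, deburr in shift 3.

4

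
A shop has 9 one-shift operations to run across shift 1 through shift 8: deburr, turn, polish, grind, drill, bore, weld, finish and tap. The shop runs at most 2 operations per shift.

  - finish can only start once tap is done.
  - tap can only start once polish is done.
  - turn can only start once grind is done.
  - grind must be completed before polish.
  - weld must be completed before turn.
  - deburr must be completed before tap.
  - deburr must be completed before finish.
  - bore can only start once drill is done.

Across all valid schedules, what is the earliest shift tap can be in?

shift 3

Precedence pushes tap to at least shift 3; downstream work caps tap at shift 7.
tap at shift 3 is achievable: drill=shift 4; deburr=shift 1; polish=shift 2; tap=shift 3; bore=shift 5; weld=shift 2; finish=shift 4; grind=shift 1; turn=shift 3.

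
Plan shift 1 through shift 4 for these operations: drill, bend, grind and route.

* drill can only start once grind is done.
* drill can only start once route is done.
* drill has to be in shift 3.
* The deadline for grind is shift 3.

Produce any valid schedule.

drill -> shift 3, route -> shift 1, grind -> shift 1, bend -> shift 1

Checking: route(shift 1) before drill(shift 3); grind(shift 1) before drill(shift 3); grind=shift 1 in [shift 1,shift 3]; drill=shift 3 in [shift 3,shift 3].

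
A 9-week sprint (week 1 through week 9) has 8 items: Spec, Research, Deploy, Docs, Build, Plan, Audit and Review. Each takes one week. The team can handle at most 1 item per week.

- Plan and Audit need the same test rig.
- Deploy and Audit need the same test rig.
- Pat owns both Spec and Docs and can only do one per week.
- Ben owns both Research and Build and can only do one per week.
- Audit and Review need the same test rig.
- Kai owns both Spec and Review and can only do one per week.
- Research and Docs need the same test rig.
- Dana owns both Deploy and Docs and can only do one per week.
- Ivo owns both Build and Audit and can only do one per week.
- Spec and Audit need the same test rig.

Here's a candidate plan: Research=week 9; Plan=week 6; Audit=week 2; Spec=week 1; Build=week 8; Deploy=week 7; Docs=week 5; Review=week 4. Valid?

Yes, all constraints hold

Audit and Review need the same test rig — holds.
Research and Docs need the same test rig — holds.
Pat owns both Spec and Docs and can only do one per week — holds.
Plan and Audit need the same test rig — holds.
Deploy and Audit need the same test rig — holds.
The team can handle at most 1 item per week — holds.
Spec and Audit need the same test rig — holds.
Dana owns both Deploy and Docs and can only do one per week — holds.
Kai owns both Spec and Review and can only do one per week — holds.
Ivo owns both Build and Audit and can only do one per week — holds.
Ben owns both Research and Build and can only do one per week — holds.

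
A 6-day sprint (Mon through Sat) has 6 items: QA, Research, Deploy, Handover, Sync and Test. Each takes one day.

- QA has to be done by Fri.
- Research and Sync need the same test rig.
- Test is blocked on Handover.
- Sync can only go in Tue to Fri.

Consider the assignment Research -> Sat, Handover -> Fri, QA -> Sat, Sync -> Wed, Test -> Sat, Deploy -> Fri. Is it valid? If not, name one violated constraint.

Sync can only go in Tue to Fri — holds.
Research and Sync need the same test rig — holds.
QA has to be done by Fri — violated.
Test is blocked on Handover — holds.

No. QA has to be done by Fri is not satisfied.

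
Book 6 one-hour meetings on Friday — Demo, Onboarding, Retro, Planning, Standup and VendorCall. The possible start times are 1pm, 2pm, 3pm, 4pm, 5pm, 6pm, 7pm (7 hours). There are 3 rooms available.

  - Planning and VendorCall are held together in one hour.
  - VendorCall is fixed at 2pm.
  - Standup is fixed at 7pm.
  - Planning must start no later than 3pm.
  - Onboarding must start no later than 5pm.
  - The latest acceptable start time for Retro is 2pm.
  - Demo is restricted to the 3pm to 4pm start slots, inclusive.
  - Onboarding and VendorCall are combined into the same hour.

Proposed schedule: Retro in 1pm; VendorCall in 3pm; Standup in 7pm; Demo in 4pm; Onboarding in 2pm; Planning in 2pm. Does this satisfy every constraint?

Onboarding must start no later than 5pm — holds.
Demo is restricted to the 3pm to 4pm start slots, inclusive — holds.
There are 3 rooms available — holds.
Onboarding and VendorCall are combined into the same hour — violated.
The latest acceptable start time for Retro is 2pm — holds.
Planning and VendorCall are held together in one hour — violated.
Standup is fixed at 7pm — holds.
VendorCall is fixed at 2pm — violated.
Planning must start no later than 3pm — holds.

No. VendorCall is fixed at 2pm is not satisfied.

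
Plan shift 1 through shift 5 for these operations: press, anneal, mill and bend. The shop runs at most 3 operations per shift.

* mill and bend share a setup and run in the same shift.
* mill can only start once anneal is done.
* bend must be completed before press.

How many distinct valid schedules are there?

10

Splitting on press: it can be shift 3 (1), shift 4 (3), shift 5 (6). Listing each branch's schedules as (anneal, mill, bend) by shift number:
press=shift 3: (1,2,2) — 1.
press=shift 4: (1,2,2) (1,3,3) (2,3,3) — 3.
press=shift 5: (1,2,2) (1,3,3) (1,4,4) (2,3,3) (2,4,4) (3,4,4) — 6.
Summing: 1 + 3 + 6 = 10.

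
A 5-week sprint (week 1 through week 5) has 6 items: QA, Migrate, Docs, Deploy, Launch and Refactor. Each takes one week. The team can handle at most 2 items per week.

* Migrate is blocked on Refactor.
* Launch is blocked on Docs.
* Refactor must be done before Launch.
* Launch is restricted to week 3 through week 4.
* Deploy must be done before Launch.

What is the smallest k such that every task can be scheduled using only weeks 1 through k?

3

The precedence chain requires at least 2 distinct weeks.
With at most 2 per week and 6 tasks, at least 3 weeks are needed.
Launch can't be placed before week 3, so the schedule must run through at least week 3.
3 works (last occupied week: week 3): for example Launch -> week 3; Deploy -> week 2; QA -> week 3; Migrate -> week 2; Refactor -> week 1; Docs -> week 1.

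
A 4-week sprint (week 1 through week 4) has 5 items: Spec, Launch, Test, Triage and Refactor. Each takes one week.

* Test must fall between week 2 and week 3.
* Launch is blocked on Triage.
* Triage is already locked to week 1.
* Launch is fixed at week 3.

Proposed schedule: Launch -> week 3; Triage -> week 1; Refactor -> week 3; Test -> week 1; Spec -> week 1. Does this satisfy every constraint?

Invalid. Test must fall between week 2 and week 3.

Test must fall between week 2 and week 3 — violated.
Triage is already locked to week 1 — holds.
Launch is blocked on Triage — holds.
Launch is fixed at week 3 — holds.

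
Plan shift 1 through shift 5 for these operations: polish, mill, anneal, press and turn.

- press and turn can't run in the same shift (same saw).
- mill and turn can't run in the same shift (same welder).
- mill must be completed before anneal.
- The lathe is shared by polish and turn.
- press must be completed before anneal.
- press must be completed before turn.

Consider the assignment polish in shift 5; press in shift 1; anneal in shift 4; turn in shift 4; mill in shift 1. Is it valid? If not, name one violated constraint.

press must be completed before anneal — holds.
The lathe is shared by polish and turn — holds.
mill must be completed before anneal — holds.
press must be completed before turn — holds.
press and turn can't run in the same shift (same saw) — holds.
mill and turn can't run in the same shift (same welder) — holds.

Yes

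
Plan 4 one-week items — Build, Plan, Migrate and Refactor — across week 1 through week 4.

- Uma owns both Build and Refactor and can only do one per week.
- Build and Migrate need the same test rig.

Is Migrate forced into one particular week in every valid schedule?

No

Migrate can be week 1 (e.g. Plan=week 1, Refactor=week 1, Migrate=week 1, Build=week 2) or week 2 (e.g. Plan=week 1, Build=week 1, Refactor=week 2, Migrate=week 2).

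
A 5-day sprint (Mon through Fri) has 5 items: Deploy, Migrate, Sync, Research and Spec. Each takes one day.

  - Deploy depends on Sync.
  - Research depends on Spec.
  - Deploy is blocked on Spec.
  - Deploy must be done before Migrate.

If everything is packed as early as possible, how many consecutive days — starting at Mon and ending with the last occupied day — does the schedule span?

The precedence chain requires at least 3 distinct days.
3 works (last occupied day: Wed): for example Sync -> Mon, Spec -> Mon, Deploy -> Tue, Research -> Tue, Migrate -> Wed.

3 days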